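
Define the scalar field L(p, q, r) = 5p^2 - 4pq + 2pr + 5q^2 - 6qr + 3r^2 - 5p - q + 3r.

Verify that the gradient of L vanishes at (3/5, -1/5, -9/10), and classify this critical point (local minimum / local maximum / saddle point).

local minimum

∇L = (10p - 4q + 2r - 5, -4p + 10q - 6r - 1, 2p - 6q + 6r + 3); substituting (3/5, -1/5, -9/10) gives ∇L = (0, 0, 0), so (3/5, -1/5, -9/10) is indeed a critical point.
The Hessian is constant: H = [[10, -4, 2], [-4, 10, -6], [2, -6, 6]].
Leading principal minors: Δ₁ = 10, Δ₂ = 84, Δ₃ = 200.
All leading minors are positive, so H is positive definite: a local minimum.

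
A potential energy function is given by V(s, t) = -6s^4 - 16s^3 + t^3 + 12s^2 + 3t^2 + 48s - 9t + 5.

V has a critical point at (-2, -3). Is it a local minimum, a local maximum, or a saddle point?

The mixed partial ∂²V/∂s∂t is 0, so the Hessian at any point is diag(V_ss, V_tt) = diag(24(-3s^2 - 4s + 1), 6(t + 1)).
At (-2, -3): H = diag(-72, -12).
Both eigenvalues are negative, so H is negative definite: a local maximum.

local maximum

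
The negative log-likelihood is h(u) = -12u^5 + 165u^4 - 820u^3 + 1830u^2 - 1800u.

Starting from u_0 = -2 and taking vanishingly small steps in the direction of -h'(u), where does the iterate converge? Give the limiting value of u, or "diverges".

h'(u) = -60(u - 5)(u - 3)(u - 2)(u - 1), so h'(-2) = -25200.
Gradient descent moves in the -h' direction, i.e. u is increasing.
The nearest critical point in that direction is u = 1, where h'' = 480 > 0 (a local minimum). The iterate converges there.

1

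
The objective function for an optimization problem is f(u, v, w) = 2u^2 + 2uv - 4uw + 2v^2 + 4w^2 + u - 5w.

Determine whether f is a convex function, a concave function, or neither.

convex

f is quadratic, so its Hessian is the constant matrix H = [[4, 2, -4], [2, 4, 0], [-4, 0, 8]].
Leading principal minors: 4, 12, 32.
All positive ⇒ H ≻ 0 ⇒ convex.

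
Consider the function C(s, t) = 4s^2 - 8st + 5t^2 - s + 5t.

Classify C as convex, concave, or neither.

convex

C is quadratic, so its Hessian is the constant matrix H = [[8, -8], [-8, 10]].
det(H) = 16, tr(H) = 18.
det(H) > 0 and tr(H) > 0, so H is positive definite everywhere: convex.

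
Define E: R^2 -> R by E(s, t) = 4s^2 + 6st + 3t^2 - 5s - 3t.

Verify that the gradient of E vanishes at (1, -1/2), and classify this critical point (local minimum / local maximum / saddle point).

local minimum

∇E = (8s + 6t - 5, 6s + 6t - 3); substituting (1, -1/2) gives ∇E = (0, 0), so (1, -1/2) is indeed a critical point.
The Hessian of E is constant: H = [[8, 6], [6, 6]].
det(H) = 8·6 − 6² = 12.
det(H) > 0 and tr(H) = 14 > 0, so H is positive definite and the point is a local minimum.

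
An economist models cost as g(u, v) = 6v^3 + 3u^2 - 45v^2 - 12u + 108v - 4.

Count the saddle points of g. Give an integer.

1

g separates as a function of u plus a function of v, so ∇g=0 decouples.
∂g/∂u = 6(u - 2) = 0 at u ∈ {2}; ∂g/∂v = 18(v - 3)(v - 2) = 0 at v ∈ {2, 3}.
The Hessian is diagonal: diag(g_uu, g_vv). Second derivatives: g_uu(2)=6; g_vv(2)=-18, g_vv(3)=18.
Saddle points occur where the two diagonal entries have opposite signs: (2, 2). Count: 1.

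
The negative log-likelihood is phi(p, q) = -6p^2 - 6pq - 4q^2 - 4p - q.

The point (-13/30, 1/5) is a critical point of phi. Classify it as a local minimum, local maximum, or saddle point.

The Hessian of phi is constant: H = [[-12, -6], [-6, -8]].
det(H) = (-12)·(-8) − (-6)² = 60.
det(H) > 0 and tr(H) = -20 < 0, so H is negative definite and the point is a local maximum.

local maximum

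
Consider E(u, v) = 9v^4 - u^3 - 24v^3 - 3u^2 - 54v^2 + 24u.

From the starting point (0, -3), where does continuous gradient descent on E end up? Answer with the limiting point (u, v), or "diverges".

E is separable, so gradient descent decouples: u follows -∂E/∂u, v follows -∂E/∂v.
∂E/∂u = -3(u - 2)(u + 4); at u=0 this is 24, so u decreases.
∂E/∂v = 36v(v - 3)(v + 1); at v=-3 this is -1296, so v increases.
u converges to its nearest critical value -4 (a local min of the u-part); v converges to -1. The iterate converges to (-4, -1).

(-4, -1)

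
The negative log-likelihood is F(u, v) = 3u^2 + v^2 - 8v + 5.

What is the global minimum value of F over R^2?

-11

F(u,v) separates as P(u) + Q(v) + 5, so its minimum is min P + min Q + 5.
P'(u) = 6u vanishes at u ∈ {0}; Q'(v) = 2v - 8 vanishes at v ∈ {4}.
Local minima of P (where P''>0): P(0)=0. Local minima of Q: Q(4)=-16.
So the global minimum of F is P(0) + Q(4) + 5 = 0 − 16 + 5 = -11, attained at (0, 4).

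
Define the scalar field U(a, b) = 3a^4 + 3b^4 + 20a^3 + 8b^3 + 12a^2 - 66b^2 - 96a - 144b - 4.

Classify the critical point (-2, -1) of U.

local maximum

The mixed partial ∂²U/∂a∂b is 0, so the Hessian at any point is diag(U_aa, U_bb) = diag(12(3a^2 + 10a + 2), 12(3b^2 + 4b - 11)).
At (-2, -1): H = diag(-72, -144).
Both eigenvalues are negative, so H is negative definite: a local maximum.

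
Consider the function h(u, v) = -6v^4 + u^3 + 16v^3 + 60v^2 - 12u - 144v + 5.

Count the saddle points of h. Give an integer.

h separates as a function of u plus a function of v, so ∇h=0 decouples.
∂h/∂u = 3(u - 2)(u + 2) = 0 at u ∈ {-2, 2}; ∂h/∂v = -24(v - 3)(v - 1)(v + 2) = 0 at v ∈ {-2, 1, 3}.
The Hessian is diagonal: diag(h_uu, h_vv). Second derivatives: h_uu(-2)=-12, h_uu(2)=12; h_vv(-2)=-360, h_vv(1)=144, h_vv(3)=-240.
Saddle points occur where the two diagonal entries have opposite signs: (-2, 1), (2, -2), (2, 3). Count: 3.

3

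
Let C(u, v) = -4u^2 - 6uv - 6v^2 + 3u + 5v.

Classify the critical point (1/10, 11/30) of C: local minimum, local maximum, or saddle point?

local maximum

The Hessian of C is constant: H = [[-8, -6], [-6, -12]].
det(H) = (-8)·(-12) − (-6)² = 60.
det(H) > 0 and tr(H) = -20 < 0, so H is negative definite and the point is a local maximum.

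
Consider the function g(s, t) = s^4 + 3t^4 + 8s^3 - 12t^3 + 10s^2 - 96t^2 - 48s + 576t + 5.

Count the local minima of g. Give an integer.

4

g separates as a function of s plus a function of t, so ∇g=0 decouples.
∂g/∂s = 4(s - 1)(s + 3)(s + 4) = 0 at s ∈ {-4, -3, 1}; ∂g/∂t = 12(t - 4)(t - 3)(t + 4) = 0 at t ∈ {-4, 3, 4}.
The Hessian is diagonal: diag(g_ss, g_tt). Second derivatives: g_ss(-4)=20, g_ss(-3)=-16, g_ss(1)=80; g_tt(-4)=672, g_tt(3)=-84, g_tt(4)=96.
Local minima occur where both diagonal entries positive: (-4, -4), (-4, 4), (1, -4), (1, 4). Count: 4.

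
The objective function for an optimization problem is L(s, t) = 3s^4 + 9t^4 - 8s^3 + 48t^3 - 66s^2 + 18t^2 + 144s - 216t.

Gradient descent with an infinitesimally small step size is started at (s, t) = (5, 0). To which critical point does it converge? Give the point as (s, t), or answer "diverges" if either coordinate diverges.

L is separable, so gradient descent decouples: s follows -∂L/∂s, t follows -∂L/∂t.
∂L/∂s = 12(s - 4)(s - 1)(s + 3); at s=5 this is 384, so s decreases.
∂L/∂t = 36(t - 1)(t + 2)(t + 3); at t=0 this is -216, so t increases.
s converges to its nearest critical value 4 (a local min of the s-part); t converges to 1. The iterate converges to (4, 1).

(4, 1)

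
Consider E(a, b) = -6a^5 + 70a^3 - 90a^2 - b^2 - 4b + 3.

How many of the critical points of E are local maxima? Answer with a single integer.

E separates as a function of a plus a function of b, so ∇E=0 decouples.
∂E/∂a = -30a(a - 2)(a - 1)(a + 3) = 0 at a ∈ {-3, 0, 1, 2}; ∂E/∂b = -2(b + 2) = 0 at b ∈ {-2}.
The Hessian is diagonal: diag(E_aa, E_bb). Second derivatives: E_aa(-3)=1800, E_aa(0)=-180, E_aa(1)=120, E_aa(2)=-300; E_bb(-2)=-2.
Local maxima occur where both diagonal entries negative: (0, -2), (2, -2). Count: 2.

2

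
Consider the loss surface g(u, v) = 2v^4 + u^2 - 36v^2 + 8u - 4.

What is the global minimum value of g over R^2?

g(u,v) separates as P(u) + Q(v) − 4, so its minimum is min P + min Q − 4.
P'(u) = 2u + 8 vanishes at u ∈ {-4}; Q'(v) = 8v(v - 3)(v + 3) vanishes at v ∈ {-3, 0, 3}.
Local minima of P (where P''>0): P(-4)=-16. Local minima of Q: Q(-3)=-162, Q(3)=-162.
So the global minimum of g is P(-4) + Q(-3) − 4 = -16 − 162 − 4 = -182, attained at (-4, -3).

-182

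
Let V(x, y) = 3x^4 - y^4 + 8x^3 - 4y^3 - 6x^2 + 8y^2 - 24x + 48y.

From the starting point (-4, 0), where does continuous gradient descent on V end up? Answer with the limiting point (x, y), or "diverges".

V is separable, so gradient descent decouples: x follows -∂V/∂x, y follows -∂V/∂y.
∂V/∂x = 12(x - 1)(x + 1)(x + 2); at x=-4 this is -360, so x increases.
∂V/∂y = -4(y - 2)(y + 2)(y + 3); at y=0 this is 48, so y decreases.
x converges to its nearest critical value -2 (a local min of the x-part); y converges to -2. The iterate converges to (-2, -2).

(-2, -2)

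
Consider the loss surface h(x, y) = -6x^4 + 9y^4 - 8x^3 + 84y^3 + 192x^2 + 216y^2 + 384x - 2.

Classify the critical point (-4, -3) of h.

local maximum

The mixed partial ∂²h/∂x∂y is 0, so the Hessian at any point is diag(h_xx, h_yy) = diag(24(-3x^2 - 2x + 16), 36(3y^2 + 14y + 12)).
At (-4, -3): H = diag(-576, -108).
Both eigenvalues are negative, so H is negative definite: a local maximum.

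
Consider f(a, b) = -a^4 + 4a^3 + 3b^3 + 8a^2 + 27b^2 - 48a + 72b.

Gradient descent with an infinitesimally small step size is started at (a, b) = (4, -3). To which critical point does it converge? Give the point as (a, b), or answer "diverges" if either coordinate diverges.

diverges

f is separable, so gradient descent decouples: a follows -∂f/∂a, b follows -∂f/∂b.
∂f/∂a = -4(a - 3)(a - 2)(a + 2); at a=4 this is -48, so a increases.
∂f/∂b = 9(b + 2)(b + 4); at b=-3 this is -9, so b increases.
The a-coordinate has no critical point in that direction and runs off to infinity.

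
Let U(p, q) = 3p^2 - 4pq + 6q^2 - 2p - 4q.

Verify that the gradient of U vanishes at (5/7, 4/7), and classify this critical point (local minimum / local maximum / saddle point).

∇U = (6p - 4q - 2, -4p + 12q - 4); substituting (5/7, 4/7) gives ∇U = (0, 0), so (5/7, 4/7) is indeed a critical point.
The Hessian of U is constant: H = [[6, -4], [-4, 12]].
det(H) = 6·12 − (-4)² = 56.
det(H) > 0 and tr(H) = 18 > 0, so H is positive definite and the point is a local minimum.

local minimum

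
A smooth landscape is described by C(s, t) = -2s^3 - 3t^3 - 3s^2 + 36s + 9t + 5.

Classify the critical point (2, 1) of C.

The mixed partial ∂²C/∂s∂t is 0, so the Hessian at any point is diag(C_ss, C_tt) = diag(-6(2s + 1), -18t).
At (2, 1): H = diag(-30, -18).
Both eigenvalues are negative, so H is negative definite: a local maximum.

local maximum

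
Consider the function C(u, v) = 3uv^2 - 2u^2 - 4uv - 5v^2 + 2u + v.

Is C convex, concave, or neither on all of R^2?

The term 3uv^2 is cubic, so the Hessian is not constant.
∂²C/∂v² = 6u - 10, which takes both signs as u varies (negative for sufficiently negative u). A diagonal entry of the Hessian changing sign means the Hessian is neither positive- nor negative-semidefinite on all of R^2.

neither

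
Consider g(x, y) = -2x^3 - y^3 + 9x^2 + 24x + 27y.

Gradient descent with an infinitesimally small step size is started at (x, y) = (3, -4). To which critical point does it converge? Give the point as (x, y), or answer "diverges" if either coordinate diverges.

(-1, -3)

g is separable, so gradient descent decouples: x follows -∂g/∂x, y follows -∂g/∂y.
∂g/∂x = -6(x - 4)(x + 1); at x=3 this is 24, so x decreases.
∂g/∂y = -3(y - 3)(y + 3); at y=-4 this is -21, so y increases.
x converges to its nearest critical value -1 (a local min of the x-part); y converges to -3. The iterate converges to (-1, -3).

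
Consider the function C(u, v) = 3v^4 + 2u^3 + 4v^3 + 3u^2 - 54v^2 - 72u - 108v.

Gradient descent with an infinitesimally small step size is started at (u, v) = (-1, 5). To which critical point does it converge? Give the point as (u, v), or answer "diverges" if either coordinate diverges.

(3, 3)

C is separable, so gradient descent decouples: u follows -∂C/∂u, v follows -∂C/∂v.
∂C/∂u = 6(u - 3)(u + 4); at u=-1 this is -72, so u increases.
∂C/∂v = 12(v - 3)(v + 1)(v + 3); at v=5 this is 1152, so v decreases.
u converges to its nearest critical value 3 (a local min of the u-part); v converges to 3. The iterate converges to (3, 3).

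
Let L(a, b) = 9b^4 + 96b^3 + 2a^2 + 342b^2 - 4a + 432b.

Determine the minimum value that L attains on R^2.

L(a,b) separates as P(a) + Q(b), so its minimum is min P + min Q.
P'(a) = 4a - 4 vanishes at a ∈ {1}; Q'(b) = 36(b + 1)(b + 3)(b + 4) vanishes at b ∈ {-4, -3, -1}.
Local minima of P (where P''>0): P(1)=-2. Local minima of Q: Q(-4)=-96, Q(-1)=-177.
So the global minimum of L is P(1) + Q(-1) = -2 − 177 = -179, attained at (1, -1).

-179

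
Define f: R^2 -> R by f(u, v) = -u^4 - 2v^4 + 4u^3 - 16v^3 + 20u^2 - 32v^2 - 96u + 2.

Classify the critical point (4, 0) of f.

local maximum

The mixed partial ∂²f/∂u∂v is 0, so the Hessian at any point is diag(f_uu, f_vv) = diag(4(-3u^2 + 6u + 10), -8(3v^2 + 12v + 8)).
At (4, 0): H = diag(-56, -64).
Both eigenvalues are negative, so H is negative definite: a local maximum.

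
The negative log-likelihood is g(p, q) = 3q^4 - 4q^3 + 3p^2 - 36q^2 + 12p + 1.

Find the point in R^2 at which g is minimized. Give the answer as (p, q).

(-2, 3)

g(p,q) separates as A(p) + B(q) + 1, so its minimum is min A + min B + 1.
A'(p) = 6p + 12 vanishes at p ∈ {-2}; B'(q) = 12q(q - 3)(q + 2) vanishes at q ∈ {-2, 0, 3}.
Local minima of A (where A''>0): A(-2)=-12. Local minima of B: B(-2)=-64, B(3)=-189.
So the global minimum of g is A(-2) + B(3) + 1 = -12 − 189 + 1 = -200, attained at (-2, 3).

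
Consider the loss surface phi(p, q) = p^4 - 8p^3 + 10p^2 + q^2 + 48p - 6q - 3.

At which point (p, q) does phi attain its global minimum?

(-1, 3)

phi(p,q) separates as A(p) + B(q) − 3, so its minimum is min A + min B − 3.
A'(p) = 4(p - 4)(p - 3)(p + 1) vanishes at p ∈ {-1, 3, 4}; B'(q) = 2q - 6 vanishes at q ∈ {3}.
Local minima of A (where A''>0): A(-1)=-29, A(4)=96. Local minima of B: B(3)=-9.
So the global minimum of phi is A(-1) + B(3) − 3 = -29 − 9 − 3 = -41, attained at (-1, 3).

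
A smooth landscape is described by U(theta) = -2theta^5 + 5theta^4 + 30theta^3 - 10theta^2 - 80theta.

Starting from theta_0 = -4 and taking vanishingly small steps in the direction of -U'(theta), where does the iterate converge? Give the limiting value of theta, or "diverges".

-2

U'(theta) = -10(theta - 4)(theta - 1)(theta + 1)(theta + 2), so U'(-4) = -2400.
Gradient descent moves in the -U' direction, i.e. theta is increasing.
The nearest critical point in that direction is theta = -2, where U'' = 180 > 0 (a local minimum). The iterate converges there.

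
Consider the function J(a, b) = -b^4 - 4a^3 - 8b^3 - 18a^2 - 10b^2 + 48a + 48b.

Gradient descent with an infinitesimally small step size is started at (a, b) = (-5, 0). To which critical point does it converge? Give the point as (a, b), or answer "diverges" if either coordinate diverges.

(-4, -3)

J is separable, so gradient descent decouples: a follows -∂J/∂a, b follows -∂J/∂b.
∂J/∂a = -12(a - 1)(a + 4); at a=-5 this is -72, so a increases.
∂J/∂b = -4(b - 1)(b + 3)(b + 4); at b=0 this is 48, so b decreases.
a converges to its nearest critical value -4 (a local min of the a-part); b converges to -3. The iterate converges to (-4, -3).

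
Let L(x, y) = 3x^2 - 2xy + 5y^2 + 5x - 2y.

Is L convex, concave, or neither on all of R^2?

L is quadratic, so its Hessian is the constant matrix H = [[6, -2], [-2, 10]].
det(H) = 56, tr(H) = 16.
det(H) > 0 and tr(H) > 0, so H is positive definite everywhere: convex.

convex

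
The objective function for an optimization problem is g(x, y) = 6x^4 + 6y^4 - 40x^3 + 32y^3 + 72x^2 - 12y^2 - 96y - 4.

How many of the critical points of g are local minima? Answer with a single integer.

4

g separates as a function of x plus a function of y, so ∇g=0 decouples.
∂g/∂x = 24x(x - 3)(x - 2) = 0 at x ∈ {0, 2, 3}; ∂g/∂y = 24(y - 1)(y + 1)(y + 4) = 0 at y ∈ {-4, -1, 1}.
The Hessian is diagonal: diag(g_xx, g_yy). Second derivatives: g_xx(0)=144, g_xx(2)=-48, g_xx(3)=72; g_yy(-4)=360, g_yy(-1)=-144, g_yy(1)=240.
Local minima occur where both diagonal entries positive: (0, -4), (0, 1), (3, -4), (3, 1). Count: 4.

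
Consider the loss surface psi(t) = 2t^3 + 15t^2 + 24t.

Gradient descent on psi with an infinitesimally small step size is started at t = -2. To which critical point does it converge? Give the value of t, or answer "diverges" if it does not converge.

-1

psi'(t) = 6(t + 1)(t + 4), so psi'(-2) = -12.
Gradient descent moves in the -psi' direction, i.e. t is increasing.
The nearest critical point in that direction is t = -1, where psi'' = 18 > 0 (a local minimum). The iterate converges there.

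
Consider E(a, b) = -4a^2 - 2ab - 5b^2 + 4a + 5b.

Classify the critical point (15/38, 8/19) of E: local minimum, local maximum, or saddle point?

local maximum

The Hessian of E is constant: H = [[-8, -2], [-2, -10]].
det(H) = (-8)·(-10) − (-2)² = 76.
det(H) > 0 and tr(H) = -18 < 0, so H is negative definite and the point is a local maximum.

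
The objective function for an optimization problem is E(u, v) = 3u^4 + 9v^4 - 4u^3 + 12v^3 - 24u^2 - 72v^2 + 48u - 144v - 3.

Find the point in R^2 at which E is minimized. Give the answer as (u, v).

(-2, 2)

E(u,v) separates as P(u) + Q(v) − 3, so its minimum is min P + min Q − 3.
P'(u) = 12(u - 2)(u - 1)(u + 2) vanishes at u ∈ {-2, 1, 2}; Q'(v) = 36(v - 2)(v + 1)(v + 2) vanishes at v ∈ {-2, -1, 2}.
Local minima of P (where P''>0): P(-2)=-112, P(2)=16. Local minima of Q: Q(-2)=48, Q(2)=-336.
So the global minimum of E is P(-2) + Q(2) − 3 = -112 − 336 − 3 = -451, attained at (-2, 2).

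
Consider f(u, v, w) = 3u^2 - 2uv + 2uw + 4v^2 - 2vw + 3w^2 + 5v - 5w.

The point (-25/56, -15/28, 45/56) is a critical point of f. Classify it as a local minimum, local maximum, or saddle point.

local minimum

The Hessian is constant: H = [[6, -2, 2], [-2, 8, -2], [2, -2, 6]].
Leading principal minors: Δ₁ = 6, Δ₂ = 44, Δ₃ = 224.
All leading minors are positive, so H is positive definite: a local minimum.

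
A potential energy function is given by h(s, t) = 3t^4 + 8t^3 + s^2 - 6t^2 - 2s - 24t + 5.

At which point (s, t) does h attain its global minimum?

h(s,t) separates as P(s) + Q(t) + 5, so its minimum is min P + min Q + 5.
P'(s) = 2s - 2 vanishes at s ∈ {1}; Q'(t) = 12(t - 1)(t + 1)(t + 2) vanishes at t ∈ {-2, -1, 1}.
Local minima of P (where P''>0): P(1)=-1. Local minima of Q: Q(-2)=8, Q(1)=-19.
So the global minimum of h is P(1) + Q(1) + 5 = -1 − 19 + 5 = -15, attained at (1, 1).

(1, 1)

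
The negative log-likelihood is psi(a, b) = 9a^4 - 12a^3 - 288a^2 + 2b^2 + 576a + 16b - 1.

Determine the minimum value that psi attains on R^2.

psi(a,b) separates as P(a) + Q(b) − 1, so its minimum is min P + min Q − 1.
P'(a) = 36(a - 4)(a - 1)(a + 4) vanishes at a ∈ {-4, 1, 4}; Q'(b) = 4b + 16 vanishes at b ∈ {-4}.
Local minima of P (where P''>0): P(-4)=-3840, P(4)=-768. Local minima of Q: Q(-4)=-32.
So the global minimum of psi is P(-4) + Q(-4) − 1 = -3840 − 32 − 1 = -3873, attained at (-4, -4).

-3873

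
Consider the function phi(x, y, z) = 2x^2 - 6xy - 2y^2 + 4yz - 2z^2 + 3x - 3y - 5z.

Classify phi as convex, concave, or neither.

phi is quadratic, so its Hessian is the constant matrix H = [[4, -6, 0], [-6, -4, 4], [0, 4, -4]].
Leading principal minors: 4, -52, 144.
Neither pattern holds ⇒ H is indefinite ⇒ neither convex nor concave.

neither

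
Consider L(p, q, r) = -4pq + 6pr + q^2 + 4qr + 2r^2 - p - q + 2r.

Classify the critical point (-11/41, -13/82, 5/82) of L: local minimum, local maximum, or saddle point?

saddle point

The Hessian is constant: H = [[0, -4, 6], [-4, 2, 4], [6, 4, 4]].
Leading principal minors: Δ₁ = 0, Δ₂ = -16, Δ₃ = -328.
The minors fit neither the all-positive nor the alternating-sign pattern, so H is indefinite: a saddle point.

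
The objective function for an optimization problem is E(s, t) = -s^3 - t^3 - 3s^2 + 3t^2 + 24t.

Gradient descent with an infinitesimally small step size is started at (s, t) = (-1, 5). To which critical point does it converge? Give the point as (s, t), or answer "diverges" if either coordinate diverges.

diverges

E is separable, so gradient descent decouples: s follows -∂E/∂s, t follows -∂E/∂t.
∂E/∂s = -3s(s + 2); at s=-1 this is 3, so s decreases.
∂E/∂t = -3(t - 4)(t + 2); at t=5 this is -21, so t increases.
The t-coordinate has no critical point in that direction and runs off to infinity.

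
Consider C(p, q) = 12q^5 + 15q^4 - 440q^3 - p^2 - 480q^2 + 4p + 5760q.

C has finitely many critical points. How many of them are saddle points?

C separates as a function of p plus a function of q, so ∇C=0 decouples.
∂C/∂p = -2(p - 2) = 0 at p ∈ {2}; ∂C/∂q = 60(q - 4)(q - 2)(q + 3)(q + 4) = 0 at q ∈ {-4, -3, 2, 4}.
The Hessian is diagonal: diag(C_pp, C_qq). Second derivatives: C_pp(2)=-2; C_qq(-4)=-2880, C_qq(-3)=2100, C_qq(2)=-3600, C_qq(4)=6720.
Saddle points occur where the two diagonal entries have opposite signs: (2, -3), (2, 4). Count: 2.

2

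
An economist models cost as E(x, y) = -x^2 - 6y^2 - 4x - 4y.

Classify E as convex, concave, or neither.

E is quadratic, so its Hessian is the constant matrix H = [[-2, 0], [0, -12]].
det(H) = 24, tr(H) = -14.
det(H) > 0 and tr(H) < 0, so H is negative definite everywhere: concave.

concave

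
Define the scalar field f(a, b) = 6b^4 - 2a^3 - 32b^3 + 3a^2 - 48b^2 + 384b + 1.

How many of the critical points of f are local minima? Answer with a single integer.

2

f separates as a function of a plus a function of b, so ∇f=0 decouples.
∂f/∂a = -6a(a - 1) = 0 at a ∈ {0, 1}; ∂f/∂b = 24(b - 4)(b - 2)(b + 2) = 0 at b ∈ {-2, 2, 4}.
The Hessian is diagonal: diag(f_aa, f_bb). Second derivatives: f_aa(0)=6, f_aa(1)=-6; f_bb(-2)=576, f_bb(2)=-192, f_bb(4)=288.
Local minima occur where both diagonal entries positive: (0, -2), (0, 4). Count: 2.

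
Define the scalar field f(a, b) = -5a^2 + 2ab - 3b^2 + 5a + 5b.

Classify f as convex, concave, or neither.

f is quadratic, so its Hessian is the constant matrix H = [[-10, 2], [2, -6]].
det(H) = 56, tr(H) = -16.
det(H) > 0 and tr(H) < 0, so H is negative definite everywhere: concave.

concave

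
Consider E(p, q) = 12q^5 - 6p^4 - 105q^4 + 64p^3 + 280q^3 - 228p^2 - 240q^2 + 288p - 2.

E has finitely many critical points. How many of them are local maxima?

E separates as a function of p plus a function of q, so ∇E=0 decouples.
∂E/∂p = -24(p - 4)(p - 3)(p - 1) = 0 at p ∈ {1, 3, 4}; ∂E/∂q = 60q(q - 4)(q - 2)(q - 1) = 0 at q ∈ {0, 1, 2, 4}.
The Hessian is diagonal: diag(E_pp, E_qq). Second derivatives: E_pp(1)=-144, E_pp(3)=48, E_pp(4)=-72; E_qq(0)=-480, E_qq(1)=180, E_qq(2)=-240, E_qq(4)=1440.
Local maxima occur where both diagonal entries negative: (1, 0), (1, 2), (4, 0), (4, 2). Count: 4.

4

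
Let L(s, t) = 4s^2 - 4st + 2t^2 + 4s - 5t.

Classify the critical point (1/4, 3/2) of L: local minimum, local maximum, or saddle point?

The Hessian of L is constant: H = [[8, -4], [-4, 4]].
det(H) = 8·4 − (-4)² = 16.
det(H) > 0 and tr(H) = 12 > 0, so H is positive definite and the point is a local minimum.

local minimum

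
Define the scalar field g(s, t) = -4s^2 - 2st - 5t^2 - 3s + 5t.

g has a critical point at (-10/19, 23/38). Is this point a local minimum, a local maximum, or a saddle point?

local maximum

The Hessian of g is constant: H = [[-8, -2], [-2, -10]].
det(H) = (-8)·(-10) − (-2)² = 76.
det(H) > 0 and tr(H) = -18 < 0, so H is negative definite and the point is a local maximum.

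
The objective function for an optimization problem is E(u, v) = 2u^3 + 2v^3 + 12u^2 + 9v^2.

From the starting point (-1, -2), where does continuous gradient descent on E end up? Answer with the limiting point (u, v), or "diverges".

E is separable, so gradient descent decouples: u follows -∂E/∂u, v follows -∂E/∂v.
∂E/∂u = 6u(u + 4); at u=-1 this is -18, so u increases.
∂E/∂v = 6v(v + 3); at v=-2 this is -12, so v increases.
u converges to its nearest critical value 0 (a local min of the u-part); v converges to 0. The iterate converges to (0, 0).

(0, 0)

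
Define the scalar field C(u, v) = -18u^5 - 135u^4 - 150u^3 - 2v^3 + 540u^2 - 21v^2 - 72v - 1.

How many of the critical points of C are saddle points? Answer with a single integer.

C separates as a function of u plus a function of v, so ∇C=0 decouples.
∂C/∂u = -90u(u - 1)(u + 3)(u + 4) = 0 at u ∈ {-4, -3, 0, 1}; ∂C/∂v = -6(v + 3)(v + 4) = 0 at v ∈ {-4, -3}.
The Hessian is diagonal: diag(C_uu, C_vv). Second derivatives: C_uu(-4)=1800, C_uu(-3)=-1080, C_uu(0)=1080, C_uu(1)=-1800; C_vv(-4)=6, C_vv(-3)=-6.
Saddle points occur where the two diagonal entries have opposite signs: (-4, -3), (-3, -4), (0, -3), (1, -4). Count: 4.

4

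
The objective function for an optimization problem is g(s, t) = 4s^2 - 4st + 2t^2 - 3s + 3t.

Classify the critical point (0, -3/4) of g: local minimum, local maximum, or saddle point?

local minimum

The Hessian of g is constant: H = [[8, -4], [-4, 4]].
det(H) = 8·4 − (-4)² = 16.
det(H) > 0 and tr(H) = 12 > 0, so H is positive definite and the point is a local minimum.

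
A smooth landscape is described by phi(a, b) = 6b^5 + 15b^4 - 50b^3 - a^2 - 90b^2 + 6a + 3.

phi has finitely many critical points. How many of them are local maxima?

phi separates as a function of a plus a function of b, so ∇phi=0 decouples.
∂phi/∂a = -2(a - 3) = 0 at a ∈ {3}; ∂phi/∂b = 30b(b - 2)(b + 1)(b + 3) = 0 at b ∈ {-3, -1, 0, 2}.
The Hessian is diagonal: diag(phi_aa, phi_bb). Second derivatives: phi_aa(3)=-2; phi_bb(-3)=-900, phi_bb(-1)=180, phi_bb(0)=-180, phi_bb(2)=900.
Local maxima occur where both diagonal entries negative: (3, -3), (3, 0). Count: 2.

2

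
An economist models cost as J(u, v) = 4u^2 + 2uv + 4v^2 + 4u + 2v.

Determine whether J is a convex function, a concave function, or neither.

J is quadratic, so its Hessian is the constant matrix H = [[8, 2], [2, 8]].
det(H) = 60, tr(H) = 16.
det(H) > 0 and tr(H) > 0, so H is positive definite everywhere: convex.

convex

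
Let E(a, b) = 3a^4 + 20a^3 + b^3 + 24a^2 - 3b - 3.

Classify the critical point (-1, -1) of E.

local maximum

The mixed partial ∂²E/∂a∂b is 0, so the Hessian at any point is diag(E_aa, E_bb) = diag(12(3a^2 + 10a + 4), 6b).
At (-1, -1): H = diag(-36, -6).
Both eigenvalues are negative, so H is negative definite: a local maximum.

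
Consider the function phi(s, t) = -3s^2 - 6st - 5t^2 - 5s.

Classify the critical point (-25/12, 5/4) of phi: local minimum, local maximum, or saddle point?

The Hessian of phi is constant: H = [[-6, -6], [-6, -10]].
det(H) = (-6)·(-10) − (-6)² = 24.
det(H) > 0 and tr(H) = -16 < 0, so H is negative definite and the point is a local maximum.

local maximum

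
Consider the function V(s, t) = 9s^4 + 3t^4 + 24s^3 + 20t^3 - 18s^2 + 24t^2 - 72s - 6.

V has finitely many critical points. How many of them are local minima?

V separates as a function of s plus a function of t, so ∇V=0 decouples.
∂V/∂s = 36(s - 1)(s + 1)(s + 2) = 0 at s ∈ {-2, -1, 1}; ∂V/∂t = 12t(t + 1)(t + 4) = 0 at t ∈ {-4, -1, 0}.
The Hessian is diagonal: diag(V_ss, V_tt). Second derivatives: V_ss(-2)=108, V_ss(-1)=-72, V_ss(1)=216; V_tt(-4)=144, V_tt(-1)=-36, V_tt(0)=48.
Local minima occur where both diagonal entries positive: (-2, -4), (-2, 0), (1, -4), (1, 0). Count: 4.

4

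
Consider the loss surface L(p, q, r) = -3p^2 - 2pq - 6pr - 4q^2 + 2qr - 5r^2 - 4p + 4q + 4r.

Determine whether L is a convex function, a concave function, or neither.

concave

L is quadratic, so its Hessian is the constant matrix H = [[-6, -2, -6], [-2, -8, 2], [-6, 2, -10]].
Leading principal minors: -6, 44, -80.
Signs alternate −, +, − ⇒ H ≺ 0 ⇒ concave.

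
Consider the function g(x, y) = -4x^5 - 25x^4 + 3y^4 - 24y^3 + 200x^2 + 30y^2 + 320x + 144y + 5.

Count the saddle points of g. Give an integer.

6

g separates as a function of x plus a function of y, so ∇g=0 decouples.
∂g/∂x = -20(x - 2)(x + 1)(x + 2)(x + 4) = 0 at x ∈ {-4, -2, -1, 2}; ∂g/∂y = 12(y - 4)(y - 3)(y + 1) = 0 at y ∈ {-1, 3, 4}.
The Hessian is diagonal: diag(g_xx, g_yy). Second derivatives: g_xx(-4)=720, g_xx(-2)=-160, g_xx(-1)=180, g_xx(2)=-1440; g_yy(-1)=240, g_yy(3)=-48, g_yy(4)=60.
Saddle points occur where the two diagonal entries have opposite signs: (-4, 3), (-2, -1), (-2, 4), (-1, 3), (2, -1), (2, 4). Count: 6.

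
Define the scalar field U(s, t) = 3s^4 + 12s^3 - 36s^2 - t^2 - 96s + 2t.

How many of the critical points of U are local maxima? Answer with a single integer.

1

U separates as a function of s plus a function of t, so ∇U=0 decouples.
∂U/∂s = 12(s - 2)(s + 1)(s + 4) = 0 at s ∈ {-4, -1, 2}; ∂U/∂t = -2(t - 1) = 0 at t ∈ {1}.
The Hessian is diagonal: diag(U_ss, U_tt). Second derivatives: U_ss(-4)=216, U_ss(-1)=-108, U_ss(2)=216; U_tt(1)=-2.
Local maxima occur where both diagonal entries negative: (-1, 1). Count: 1.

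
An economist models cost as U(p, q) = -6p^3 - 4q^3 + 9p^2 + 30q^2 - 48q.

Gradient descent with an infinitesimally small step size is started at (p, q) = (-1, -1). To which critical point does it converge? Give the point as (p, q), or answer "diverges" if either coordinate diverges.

U is separable, so gradient descent decouples: p follows -∂U/∂p, q follows -∂U/∂q.
∂U/∂p = -18p(p - 1); at p=-1 this is -36, so p increases.
∂U/∂q = -12(q - 4)(q - 1); at q=-1 this is -120, so q increases.
p converges to its nearest critical value 0 (a local min of the p-part); q converges to 1. The iterate converges to (0, 1).

(0, 1)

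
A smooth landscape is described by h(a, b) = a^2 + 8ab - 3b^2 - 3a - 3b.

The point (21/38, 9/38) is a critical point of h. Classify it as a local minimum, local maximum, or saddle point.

saddle point

The Hessian of h is constant: H = [[2, 8], [8, -6]].
det(H) = 2·(-6) − 8² = -76.
Since det(H) < 0, H is indefinite and the critical point is a saddle point.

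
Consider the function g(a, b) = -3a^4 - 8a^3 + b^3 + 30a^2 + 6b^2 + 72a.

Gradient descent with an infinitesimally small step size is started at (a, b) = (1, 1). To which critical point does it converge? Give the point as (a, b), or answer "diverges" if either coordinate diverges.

g is separable, so gradient descent decouples: a follows -∂g/∂a, b follows -∂g/∂b.
∂g/∂a = -12(a - 2)(a + 1)(a + 3); at a=1 this is 96, so a decreases.
∂g/∂b = 3b(b + 4); at b=1 this is 15, so b decreases.
a converges to its nearest critical value -1 (a local min of the a-part); b converges to 0. The iterate converges to (-1, 0).

(-1, 0)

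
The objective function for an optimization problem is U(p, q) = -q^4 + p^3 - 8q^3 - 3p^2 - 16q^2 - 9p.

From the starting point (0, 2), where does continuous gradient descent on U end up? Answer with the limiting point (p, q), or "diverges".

diverges

U is separable, so gradient descent decouples: p follows -∂U/∂p, q follows -∂U/∂q.
∂U/∂p = 3(p - 3)(p + 1); at p=0 this is -9, so p increases.
∂U/∂q = -4q(q + 2)(q + 4); at q=2 this is -192, so q increases.
The q-coordinate has no critical point in that direction and runs off to infinity.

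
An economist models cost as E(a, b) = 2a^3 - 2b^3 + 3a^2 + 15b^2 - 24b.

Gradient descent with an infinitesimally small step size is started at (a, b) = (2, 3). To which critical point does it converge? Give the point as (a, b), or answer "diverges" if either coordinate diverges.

E is separable, so gradient descent decouples: a follows -∂E/∂a, b follows -∂E/∂b.
∂E/∂a = 6a(a + 1); at a=2 this is 36, so a decreases.
∂E/∂b = -6(b - 4)(b - 1); at b=3 this is 12, so b decreases.
a converges to its nearest critical value 0 (a local min of the a-part); b converges to 1. The iterate converges to (0, 1).

(0, 1)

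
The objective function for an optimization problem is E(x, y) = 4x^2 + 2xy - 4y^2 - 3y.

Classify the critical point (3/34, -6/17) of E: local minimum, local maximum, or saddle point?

saddle point

The Hessian of E is constant: H = [[8, 2], [2, -8]].
det(H) = 8·(-8) − 2² = -68.
Since det(H) < 0, H is indefinite and the critical point is a saddle point.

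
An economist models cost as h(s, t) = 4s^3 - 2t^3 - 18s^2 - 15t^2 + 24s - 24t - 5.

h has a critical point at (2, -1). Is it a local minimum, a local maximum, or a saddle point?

saddle point

The mixed partial ∂²h/∂s∂t is 0, so the Hessian at any point is diag(h_ss, h_tt) = diag(12(2s - 3), -6(2t + 5)).
At (2, -1): H = diag(12, -18).
The eigenvalues have opposite signs, so H is indefinite: a saddle point.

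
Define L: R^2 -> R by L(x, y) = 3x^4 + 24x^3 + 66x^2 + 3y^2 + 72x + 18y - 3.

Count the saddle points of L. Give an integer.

L separates as a function of x plus a function of y, so ∇L=0 decouples.
∂L/∂x = 12(x + 1)(x + 2)(x + 3) = 0 at x ∈ {-3, -2, -1}; ∂L/∂y = 6(y + 3) = 0 at y ∈ {-3}.
The Hessian is diagonal: diag(L_xx, L_yy). Second derivatives: L_xx(-3)=24, L_xx(-2)=-12, L_xx(-1)=24; L_yy(-3)=6.
Saddle points occur where the two diagonal entries have opposite signs: (-2, -3). Count: 1.

1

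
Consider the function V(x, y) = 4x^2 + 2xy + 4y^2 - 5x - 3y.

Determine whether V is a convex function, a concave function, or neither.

V is quadratic, so its Hessian is the constant matrix H = [[8, 2], [2, 8]].
det(H) = 60, tr(H) = 16.
det(H) > 0 and tr(H) > 0, so H is positive definite everywhere: convex.

convex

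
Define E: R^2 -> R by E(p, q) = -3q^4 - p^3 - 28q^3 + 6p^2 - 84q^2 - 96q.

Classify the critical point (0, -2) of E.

local minimum

The mixed partial ∂²E/∂p∂q is 0, so the Hessian at any point is diag(E_pp, E_qq) = diag(6(-p + 2), -12(3q^2 + 14q + 14)).
At (0, -2): H = diag(12, 24).
Both eigenvalues are positive, so H is positive definite: a local minimum.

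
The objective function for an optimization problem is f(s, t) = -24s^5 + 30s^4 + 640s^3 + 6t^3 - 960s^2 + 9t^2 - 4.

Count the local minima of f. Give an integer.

2

f separates as a function of s plus a function of t, so ∇f=0 decouples.
∂f/∂s = -120s(s - 4)(s - 1)(s + 4) = 0 at s ∈ {-4, 0, 1, 4}; ∂f/∂t = 18t(t + 1) = 0 at t ∈ {-1, 0}.
The Hessian is diagonal: diag(f_ss, f_tt). Second derivatives: f_ss(-4)=19200, f_ss(0)=-1920, f_ss(1)=1800, f_ss(4)=-11520; f_tt(-1)=-18, f_tt(0)=18.
Local minima occur where both diagonal entries positive: (-4, 0), (1, 0). Count: 2.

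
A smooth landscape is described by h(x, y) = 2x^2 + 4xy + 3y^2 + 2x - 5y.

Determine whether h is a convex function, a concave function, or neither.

convex

h is quadratic, so its Hessian is the constant matrix H = [[4, 4], [4, 6]].
det(H) = 8, tr(H) = 10.
det(H) > 0 and tr(H) > 0, so H is positive definite everywhere: convex.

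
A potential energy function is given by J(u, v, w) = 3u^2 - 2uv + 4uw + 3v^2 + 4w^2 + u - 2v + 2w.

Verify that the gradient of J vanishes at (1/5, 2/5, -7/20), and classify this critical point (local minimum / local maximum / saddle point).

∇J = (6u - 2v + 4w + 1, -2u + 6v - 2, 4u + 8w + 2); substituting (1/5, 2/5, -7/20) gives ∇J = (0, 0, 0), so (1/5, 2/5, -7/20) is indeed a critical point.
The Hessian is constant: H = [[6, -2, 4], [-2, 6, 0], [4, 0, 8]].
Leading principal minors: Δ₁ = 6, Δ₂ = 32, Δ₃ = 160.
All leading minors are positive, so H is positive definite: a local minimum.

local minimum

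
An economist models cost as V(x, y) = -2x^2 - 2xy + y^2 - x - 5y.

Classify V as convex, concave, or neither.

V is quadratic, so its Hessian is the constant matrix H = [[-4, -2], [-2, 2]].
det(H) = -12, tr(H) = -2.
det(H) < 0, so H is indefinite: neither convex nor concave.

neither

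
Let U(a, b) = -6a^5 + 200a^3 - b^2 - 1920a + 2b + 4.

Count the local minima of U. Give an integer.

0

U separates as a function of a plus a function of b, so ∇U=0 decouples.
∂U/∂a = -30(a - 4)(a - 2)(a + 2)(a + 4) = 0 at a ∈ {-4, -2, 2, 4}; ∂U/∂b = -2(b - 1) = 0 at b ∈ {1}.
The Hessian is diagonal: diag(U_aa, U_bb). Second derivatives: U_aa(-4)=2880, U_aa(-2)=-1440, U_aa(2)=1440, U_aa(4)=-2880; U_bb(1)=-2.
Local minima occur where both diagonal entries positive: none. Count: 0.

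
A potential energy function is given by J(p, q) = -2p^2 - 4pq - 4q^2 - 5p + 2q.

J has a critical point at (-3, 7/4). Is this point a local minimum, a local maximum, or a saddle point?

local maximum

The Hessian of J is constant: H = [[-4, -4], [-4, -8]].
det(H) = (-4)·(-8) − (-4)² = 16.
det(H) > 0 and tr(H) = -12 < 0, so H is negative definite and the point is a local maximum.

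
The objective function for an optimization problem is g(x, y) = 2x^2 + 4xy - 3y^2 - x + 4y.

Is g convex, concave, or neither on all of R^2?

g is quadratic, so its Hessian is the constant matrix H = [[4, 4], [4, -6]].
det(H) = -40, tr(H) = -2.
det(H) < 0, so H is indefinite: neither convex nor concave.

neither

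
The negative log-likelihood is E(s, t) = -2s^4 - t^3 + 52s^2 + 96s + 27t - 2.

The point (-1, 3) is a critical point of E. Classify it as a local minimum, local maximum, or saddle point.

saddle point

The mixed partial ∂²E/∂s∂t is 0, so the Hessian at any point is diag(E_ss, E_tt) = diag(8(-3s^2 + 13), -6t).
At (-1, 3): H = diag(80, -18).
The eigenvalues have opposite signs, so H is indefinite: a saddle point.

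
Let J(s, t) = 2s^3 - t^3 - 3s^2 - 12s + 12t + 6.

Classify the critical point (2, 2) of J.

saddle point

The mixed partial ∂²J/∂s∂t is 0, so the Hessian at any point is diag(J_ss, J_tt) = diag(6(2s - 1), -6t).
At (2, 2): H = diag(18, -12).
The eigenvalues have opposite signs, so H is indefinite: a saddle point.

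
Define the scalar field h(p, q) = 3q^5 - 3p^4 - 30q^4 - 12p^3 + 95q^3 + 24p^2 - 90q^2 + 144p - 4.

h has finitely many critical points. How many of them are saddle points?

6

h separates as a function of p plus a function of q, so ∇h=0 decouples.
∂h/∂p = -12(p - 2)(p + 2)(p + 3) = 0 at p ∈ {-3, -2, 2}; ∂h/∂q = 15q(q - 4)(q - 3)(q - 1) = 0 at q ∈ {0, 1, 3, 4}.
The Hessian is diagonal: diag(h_pp, h_qq). Second derivatives: h_pp(-3)=-60, h_pp(-2)=48, h_pp(2)=-240; h_qq(0)=-180, h_qq(1)=90, h_qq(3)=-90, h_qq(4)=180.
Saddle points occur where the two diagonal entries have opposite signs: (-3, 1), (-3, 4), (-2, 0), (-2, 3), (2, 1), (2, 4). Count: 6.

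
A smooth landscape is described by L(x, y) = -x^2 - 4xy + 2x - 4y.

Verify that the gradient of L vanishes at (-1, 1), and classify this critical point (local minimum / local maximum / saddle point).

saddle point

∇L = (-2x - 4y + 2, -4x - 4); substituting (-1, 1) gives ∇L = (0, 0), so (-1, 1) is indeed a critical point.
The Hessian of L is constant: H = [[-2, -4], [-4, 0]].
det(H) = (-2)·0 − (-4)² = -16.
Since det(H) < 0, H is indefinite and the critical point is a saddle point.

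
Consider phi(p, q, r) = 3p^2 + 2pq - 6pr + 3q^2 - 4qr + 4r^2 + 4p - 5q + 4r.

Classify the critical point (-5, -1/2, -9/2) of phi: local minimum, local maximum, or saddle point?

The Hessian is constant: H = [[6, 2, -6], [2, 6, -4], [-6, -4, 8]].
Leading principal minors: Δ₁ = 6, Δ₂ = 32, Δ₃ = 40.
All leading minors are positive, so H is positive definite: a local minimum.

local minimum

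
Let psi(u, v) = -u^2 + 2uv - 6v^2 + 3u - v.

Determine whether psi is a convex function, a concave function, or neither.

concave

psi is quadratic, so its Hessian is the constant matrix H = [[-2, 2], [2, -12]].
det(H) = 20, tr(H) = -14.
det(H) > 0 and tr(H) < 0, so H is negative definite everywhere: concave.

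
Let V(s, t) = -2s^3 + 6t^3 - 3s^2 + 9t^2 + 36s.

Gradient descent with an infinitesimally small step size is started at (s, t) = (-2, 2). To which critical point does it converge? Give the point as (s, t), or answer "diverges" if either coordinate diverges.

(-3, 0)

V is separable, so gradient descent decouples: s follows -∂V/∂s, t follows -∂V/∂t.
∂V/∂s = -6(s - 2)(s + 3); at s=-2 this is 24, so s decreases.
∂V/∂t = 18t(t + 1); at t=2 this is 108, so t decreases.
s converges to its nearest critical value -3 (a local min of the s-part); t converges to 0. The iterate converges to (-3, 0).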